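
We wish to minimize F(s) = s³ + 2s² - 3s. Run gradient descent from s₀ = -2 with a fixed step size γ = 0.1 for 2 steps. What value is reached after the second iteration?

F′(s) = 3s² + 4s - 3
Step 1: F′(-2) = 1; s₁ = -2 − 0.1·1 = -2.1
Step 2: F′(-2.1) = 1.83; s₂ = -2.1 − 0.1·1.83 = -2.283

-2.283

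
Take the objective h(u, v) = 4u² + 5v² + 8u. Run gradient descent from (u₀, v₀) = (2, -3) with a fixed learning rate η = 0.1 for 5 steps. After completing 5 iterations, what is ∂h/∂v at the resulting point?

∇h = (8u + 8, 10v)
Step 1: at (2, -3), ∇h = (24, -30) → (2, -3) − 0.1·(24, -30) = (-0.4, 0)
Step 2: at (-0.4, 0), ∇h = (4.8, 0) → (-0.4, 0) − 0.1·(4.8, 0) = (-0.88, 0)
Step 3: at (-0.88, 0), ∇h = (0.96, 0) → (-0.88, 0) − 0.1·(0.96, 0) = (-0.976, 0)
Step 4: at (-0.976, 0), ∇h = (0.192, 0) → (-0.976, 0) − 0.1·(0.192, 0) = (-0.9952, 0)
Step 5: at (-0.9952, 0), ∇h = (0.0384, 0) → (-0.9952, 0) − 0.1·(0.0384, 0) = (-0.99904, 0)
∂h/∂v at (-0.99904, 0) = 0

0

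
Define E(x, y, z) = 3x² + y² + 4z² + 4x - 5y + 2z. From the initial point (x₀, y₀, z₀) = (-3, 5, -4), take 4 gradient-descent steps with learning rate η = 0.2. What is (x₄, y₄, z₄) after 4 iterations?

∇E = (6x + 4, 2y - 5, 8z + 2)
Step 1: at (-3, 5, -4), ∇E = (-14, 5, -30) → (-3, 5, -4) − 0.2·(-14, 5, -30) = (-0.2, 4, 2)
Step 2: at (-0.2, 4, 2), ∇E = (2.8, 3, 18) → (-0.2, 4, 2) − 0.2·(2.8, 3, 18) = (-0.76, 3.4, -1.6)
Step 3: at (-0.76, 3.4, -1.6), ∇E = (-0.56, 1.8, -10.8) → (-0.76, 3.4, -1.6) − 0.2·(-0.56, 1.8, -10.8) = (-0.648, 3.04, 0.56)
Step 4: at (-0.648, 3.04, 0.56), ∇E = (0.112, 1.08, 6.48) → (-0.648, 3.04, 0.56) − 0.2·(0.112, 1.08, 6.48) = (-0.6704, 2.824, -0.736)

(-0.6704, 2.824, -0.736)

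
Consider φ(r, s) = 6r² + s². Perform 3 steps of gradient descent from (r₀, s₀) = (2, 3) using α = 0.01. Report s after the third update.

2.823576

∇φ = (12r, 2s)
Step 1: at (2, 3), ∇φ = (24, 6) → (2, 3) − 0.01·(24, 6) = (1.76, 2.94)
Step 2: at (1.76, 2.94), ∇φ = (21.12, 5.88) → (1.76, 2.94) − 0.01·(21.12, 5.88) = (1.5488, 2.8812)
Step 3: at (1.5488, 2.8812), ∇φ = (18.5856, 5.7624) → (1.5488, 2.8812) − 0.01·(18.5856, 5.7624) = (1.362944, 2.823576)
s = 2.823576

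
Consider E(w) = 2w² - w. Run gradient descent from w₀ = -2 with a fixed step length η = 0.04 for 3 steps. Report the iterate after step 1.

E′(w) = 4w - 1
w₁ = -2 − 0.04·(-9) = -1.64

-1.64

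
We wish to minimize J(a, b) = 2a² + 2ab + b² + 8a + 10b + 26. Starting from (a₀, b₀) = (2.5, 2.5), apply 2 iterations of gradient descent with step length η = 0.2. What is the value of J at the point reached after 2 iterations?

8.1668

∇J = (4a + 2b + 8, 2a + 2b + 10)
(a₁, b₁) = (2.5, 2.5) − 0.2·(23, 20) = (-2.1, -1.5)
(a₂, b₂) = (-2.1, -1.5) − 0.2·(-3.4, 2.8) = (-1.42, -2.06)
J(-1.42, -2.06) = 8.1668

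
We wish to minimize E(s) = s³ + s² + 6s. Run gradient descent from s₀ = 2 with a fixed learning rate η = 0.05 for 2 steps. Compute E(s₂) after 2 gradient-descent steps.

E′(s) = 3s² + 2s + 6
s₁ = 2 − 0.05·22 = 0.9
s₂ = 0.9 − 0.05·10.23 = 0.3885
E(0.3885) = 2.540569429125

2.540569429125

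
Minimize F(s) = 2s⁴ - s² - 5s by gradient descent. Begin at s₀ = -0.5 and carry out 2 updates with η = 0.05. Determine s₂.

-0.01875

F′(s) = 8s³ - 2s - 5
Step 1: F′(-0.5) = -5; s₁ = -0.5 − 0.05·(-5) = -0.25
Step 2: F′(-0.25) = -4.625; s₂ = -0.25 − 0.05·(-4.625) = -0.01875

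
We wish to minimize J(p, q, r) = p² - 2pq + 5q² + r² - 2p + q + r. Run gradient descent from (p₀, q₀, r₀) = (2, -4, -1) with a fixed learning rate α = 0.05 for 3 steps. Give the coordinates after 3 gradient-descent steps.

(1.156, -0.336, -0.8645)

∇J = (2p - 2q - 2, -2p + 10q + 1, 2r + 1)
(p₁, q₁, r₁) = (2, -4, -1) − 0.05·(10, -43, -1) = (1.5, -1.85, -0.95)
(p₂, q₂, r₂) = (1.5, -1.85, -0.95) − 0.05·(4.7, -20.5, -0.9) = (1.265, -0.825, -0.905)
(p₃, q₃, r₃) = (1.265, -0.825, -0.905) − 0.05·(2.18, -9.78, -0.81) = (1.156, -0.336, -0.8645)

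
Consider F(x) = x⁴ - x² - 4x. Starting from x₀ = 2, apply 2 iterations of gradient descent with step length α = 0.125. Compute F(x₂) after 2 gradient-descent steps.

0.94140625

F′(x) = 4x³ - 2x - 4
Step 1: F′(2) = 24; x₁ = 2 − 0.125·24 = -1
Step 2: F′(-1) = -6; x₂ = -1 − 0.125·(-6) = -0.25
F(-0.25) = 0.94140625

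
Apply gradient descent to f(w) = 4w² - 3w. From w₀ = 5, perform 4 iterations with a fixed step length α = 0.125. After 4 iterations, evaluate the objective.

f′(w) = 8w - 3
Step 1: f′(5) = 37; w₁ = 5 − 0.125·37 = 0.375
Step 2: f′(0.375) = 0; w₂ = 0.375 − 0.125·0 = 0.375
Step 3: f′(0.375) = 0; w₃ = 0.375 − 0.125·0 = 0.375
Step 4: f′(0.375) = 0; w₄ = 0.375 − 0.125·0 = 0.375
f(0.375) = -0.5625

-0.5625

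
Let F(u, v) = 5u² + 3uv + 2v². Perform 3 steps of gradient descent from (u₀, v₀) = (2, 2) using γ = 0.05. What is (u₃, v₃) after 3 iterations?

(-0.06275, 0.72475)

∇F = (10u + 3v, 3u + 4v)
(u₁, v₁) = (2, 2) − 0.05·(26, 14) = (0.7, 1.3)
(u₂, v₂) = (0.7, 1.3) − 0.05·(10.9, 7.3) = (0.155, 0.935)
(u₃, v₃) = (0.155, 0.935) − 0.05·(4.355, 4.205) = (-0.06275, 0.72475)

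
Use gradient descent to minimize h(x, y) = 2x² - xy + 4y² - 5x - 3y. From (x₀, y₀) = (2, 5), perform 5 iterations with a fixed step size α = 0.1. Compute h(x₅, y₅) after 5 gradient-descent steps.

∇h = (4x - y - 5, -x + 8y - 3)
(x₁, y₁) = (2, 5) − 0.1·(-2, 35) = (2.2, 1.5)
(x₂, y₂) = (2.2, 1.5) − 0.1·(2.3, 6.8) = (1.97, 0.82)
(x₃, y₃) = (1.97, 0.82) − 0.1·(2.06, 1.59) = (1.764, 0.661)
(x₄, y₄) = (1.764, 0.661) − 0.1·(1.395, 0.524) = (1.6245, 0.6086)
(x₅, y₅) = (1.6245, 0.6086) − 0.1·(0.8894, 0.2443) = (1.53556, 0.58417)
h(1.53556, 0.58417) = -4.2464307024

-4.2464307024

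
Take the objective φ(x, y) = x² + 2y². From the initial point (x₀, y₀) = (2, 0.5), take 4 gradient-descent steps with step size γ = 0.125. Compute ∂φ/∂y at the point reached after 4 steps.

0.125

∇φ = (2x, 4y)
Step 1: at (2, 0.5), ∇φ = (4, 2) → (2, 0.5) − 0.125·(4, 2) = (1.5, 0.25)
Step 2: at (1.5, 0.25), ∇φ = (3, 1) → (1.5, 0.25) − 0.125·(3, 1) = (1.125, 0.125)
Step 3: at (1.125, 0.125), ∇φ = (2.25, 0.5) → (1.125, 0.125) − 0.125·(2.25, 0.5) = (0.84375, 0.0625)
Step 4: at (0.84375, 0.0625), ∇φ = (1.6875, 0.25) → (0.84375, 0.0625) − 0.125·(1.6875, 0.25) = (0.6328125, 0.03125)
∂φ/∂y at (0.6328125, 0.03125) = 0.125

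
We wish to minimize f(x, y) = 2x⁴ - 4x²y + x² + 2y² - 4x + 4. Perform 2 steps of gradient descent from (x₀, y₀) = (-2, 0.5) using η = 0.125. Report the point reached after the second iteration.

∇f = (8x³ - 8xy + 2x - 4, -4x² + 4y)
Step 1: at (-2, 0.5), ∇f = (-64, -14) → (-2, 0.5) − 0.125·(-64, -14) = (6, 2.25)
Step 2: at (6, 2.25), ∇f = (1628, -135) → (6, 2.25) − 0.125·(1628, -135) = (-197.5, 19.125)

(-197.5, 19.125)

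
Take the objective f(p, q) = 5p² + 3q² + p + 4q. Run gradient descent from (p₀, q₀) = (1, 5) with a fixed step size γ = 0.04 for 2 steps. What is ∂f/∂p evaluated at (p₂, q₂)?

3.96

∇f = (10p + 1, 6q + 4)
Step 1: at (1, 5), ∇f = (11, 34) → (1, 5) − 0.04·(11, 34) = (0.56, 3.64)
Step 2: at (0.56, 3.64), ∇f = (6.6, 25.84) → (0.56, 3.64) − 0.04·(6.6, 25.84) = (0.296, 2.6064)
∂f/∂p at (0.296, 2.6064) = 3.96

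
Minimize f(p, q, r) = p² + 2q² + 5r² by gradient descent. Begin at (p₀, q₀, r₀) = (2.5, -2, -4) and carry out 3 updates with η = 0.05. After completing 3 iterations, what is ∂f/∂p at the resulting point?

3.645

∇f = (2p, 4q, 10r)
Step 1: at (2.5, -2, -4), ∇f = (5, -8, -40) → (2.5, -2, -4) − 0.05·(5, -8, -40) = (2.25, -1.6, -2)
Step 2: at (2.25, -1.6, -2), ∇f = (4.5, -6.4, -20) → (2.25, -1.6, -2) − 0.05·(4.5, -6.4, -20) = (2.025, -1.28, -1)
Step 3: at (2.025, -1.28, -1), ∇f = (4.05, -5.12, -10) → (2.025, -1.28, -1) − 0.05·(4.05, -5.12, -10) = (1.8225, -1.024, -0.5)
∂f/∂p at (1.8225, -1.024, -0.5) = 3.645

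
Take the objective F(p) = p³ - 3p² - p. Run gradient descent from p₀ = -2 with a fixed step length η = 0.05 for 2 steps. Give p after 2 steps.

F′(p) = 3p² - 6p - 1
p₁ = -2 − 0.05·23 = -3.15
p₂ = -3.15 − 0.05·47.6675 = -5.533375

-5.533375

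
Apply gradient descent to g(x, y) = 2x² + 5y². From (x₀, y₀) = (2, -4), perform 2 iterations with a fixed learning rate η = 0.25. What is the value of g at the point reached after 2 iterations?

∇g = (4x, 10y)
Step 1: at (2, -4), ∇g = (8, -40) → (2, -4) − 0.25·(8, -40) = (0, 6)
Step 2: at (0, 6), ∇g = (0, 60) → (0, 6) − 0.25·(0, 60) = (0, -9)
g(0, -9) = 405

405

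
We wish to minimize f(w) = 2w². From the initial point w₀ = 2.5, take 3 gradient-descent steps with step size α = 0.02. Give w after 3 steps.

f′(w) = 4w
Step 1: f′(2.5) = 10; w₁ = 2.5 − 0.02·10 = 2.3
Step 2: f′(2.3) = 9.2; w₂ = 2.3 − 0.02·9.2 = 2.116
Step 3: f′(2.116) = 8.464; w₃ = 2.116 − 0.02·8.464 = 1.94672

1.94672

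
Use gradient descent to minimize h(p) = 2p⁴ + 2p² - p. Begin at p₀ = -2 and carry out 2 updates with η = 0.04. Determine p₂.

h′(p) = 8p³ + 4p - 1
Step 1: h′(-2) = -73; p₁ = -2 − 0.04·(-73) = 0.92
Step 2: h′(0.92) = 8.909504; p₂ = 0.92 − 0.04·8.909504 = 0.56361984

0.56361984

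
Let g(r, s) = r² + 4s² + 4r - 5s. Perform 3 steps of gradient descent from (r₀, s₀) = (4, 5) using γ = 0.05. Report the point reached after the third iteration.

∇g = (2r + 4, 8s - 5)
(r₁, s₁) = (4, 5) − 0.05·(12, 35) = (3.4, 3.25)
(r₂, s₂) = (3.4, 3.25) − 0.05·(10.8, 21) = (2.86, 2.2)
(r₃, s₃) = (2.86, 2.2) − 0.05·(9.72, 12.6) = (2.374, 1.57)

(2.374, 1.57)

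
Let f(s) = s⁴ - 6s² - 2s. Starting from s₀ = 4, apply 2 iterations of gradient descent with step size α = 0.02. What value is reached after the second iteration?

f′(s) = 4s³ - 12s - 2
s₁ = 4 − 0.02·206 = -0.12
s₂ = -0.12 − 0.02·(-0.566912) = -0.10866176

-0.10866176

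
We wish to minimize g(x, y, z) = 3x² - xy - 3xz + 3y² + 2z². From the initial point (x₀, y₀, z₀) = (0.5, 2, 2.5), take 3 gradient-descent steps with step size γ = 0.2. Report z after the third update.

0.284

∇g = (6x - y - 3z, -x + 6y, -3x + 4z)
Step 1: at (0.5, 2, 2.5), ∇g = (-6.5, 11.5, 8.5) → (0.5, 2, 2.5) − 0.2·(-6.5, 11.5, 8.5) = (1.8, -0.3, 0.8)
Step 2: at (1.8, -0.3, 0.8), ∇g = (8.7, -3.6, -2.2) → (1.8, -0.3, 0.8) − 0.2·(8.7, -3.6, -2.2) = (0.06, 0.42, 1.24)
Step 3: at (0.06, 0.42, 1.24), ∇g = (-3.78, 2.46, 4.78) → (0.06, 0.42, 1.24) − 0.2·(-3.78, 2.46, 4.78) = (0.816, -0.072, 0.284)
z = 0.284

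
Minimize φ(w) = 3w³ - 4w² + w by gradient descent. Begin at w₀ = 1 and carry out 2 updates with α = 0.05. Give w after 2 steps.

φ′(w) = 9w² - 8w + 1
Step 1: φ′(1) = 2; w₁ = 1 − 0.05·2 = 0.9
Step 2: φ′(0.9) = 1.09; w₂ = 0.9 − 0.05·1.09 = 0.8455

0.8455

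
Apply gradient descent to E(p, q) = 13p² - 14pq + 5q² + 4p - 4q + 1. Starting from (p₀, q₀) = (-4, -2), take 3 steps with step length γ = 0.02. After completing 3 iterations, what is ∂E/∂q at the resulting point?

∇E = (26p - 14q + 4, -14p + 10q - 4)
(p₁, q₁) = (-4, -2) − 0.02·(-72, 32) = (-2.56, -2.64)
(p₂, q₂) = (-2.56, -2.64) − 0.02·(-25.6, 5.44) = (-2.048, -2.7488)
(p₃, q₃) = (-2.048, -2.7488) − 0.02·(-10.7648, -2.816) = (-1.832704, -2.69248)
∂E/∂q at (-1.832704, -2.69248) = -5.266944

-5.266944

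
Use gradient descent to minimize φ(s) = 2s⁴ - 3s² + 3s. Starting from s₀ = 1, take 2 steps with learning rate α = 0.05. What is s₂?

φ′(s) = 8s³ - 6s + 3
s₁ = 1 − 0.05·5 = 0.75
s₂ = 0.75 − 0.05·1.875 = 0.65625

0.65625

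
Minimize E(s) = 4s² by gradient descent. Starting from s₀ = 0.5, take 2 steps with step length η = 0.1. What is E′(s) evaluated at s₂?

0.16

E′(s) = 8s
Step 1: E′(0.5) = 4; s₁ = 0.5 − 0.1·4 = 0.1
Step 2: E′(0.1) = 0.8; s₂ = 0.1 − 0.1·0.8 = 0.02
E′(s) at (0.02) = 0.16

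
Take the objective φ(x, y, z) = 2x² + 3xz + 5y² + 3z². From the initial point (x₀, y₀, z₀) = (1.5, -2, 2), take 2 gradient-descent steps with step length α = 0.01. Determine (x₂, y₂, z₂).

∇φ = (4x + 3z, 10y, 3x + 6z)
(x₁, y₁, z₁) = (1.5, -2, 2) − 0.01·(12, -20, 16.5) = (1.38, -1.8, 1.835)
(x₂, y₂, z₂) = (1.38, -1.8, 1.835) − 0.01·(11.025, -18, 15.15) = (1.26975, -1.62, 1.6835)

(1.26975, -1.62, 1.6835)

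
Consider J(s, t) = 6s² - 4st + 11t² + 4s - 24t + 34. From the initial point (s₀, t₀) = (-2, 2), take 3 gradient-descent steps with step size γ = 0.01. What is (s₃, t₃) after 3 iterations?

∇J = (12s - 4t + 4, -4s + 22t - 24)
Step 1: at (-2, 2), ∇J = (-28, 28) → (-2, 2) − 0.01·(-28, 28) = (-1.72, 1.72)
Step 2: at (-1.72, 1.72), ∇J = (-23.52, 20.72) → (-1.72, 1.72) − 0.01·(-23.52, 20.72) = (-1.4848, 1.5128)
Step 3: at (-1.4848, 1.5128), ∇J = (-19.8688, 15.2208) → (-1.4848, 1.5128) − 0.01·(-19.8688, 15.2208) = (-1.286112, 1.360592)

(-1.286112, 1.360592)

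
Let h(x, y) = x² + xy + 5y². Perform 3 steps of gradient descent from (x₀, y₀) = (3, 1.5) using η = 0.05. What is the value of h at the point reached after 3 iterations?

∇h = (2x + y, x + 10y)
(x₁, y₁) = (3, 1.5) − 0.05·(7.5, 18) = (2.625, 0.6)
(x₂, y₂) = (2.625, 0.6) − 0.05·(5.85, 8.625) = (2.3325, 0.16875)
(x₃, y₃) = (2.3325, 0.16875) − 0.05·(4.83375, 4.02) = (2.0908125, -0.03225)
h(2.0908125, -0.03225) = 4.30926851953125

4.30926851953125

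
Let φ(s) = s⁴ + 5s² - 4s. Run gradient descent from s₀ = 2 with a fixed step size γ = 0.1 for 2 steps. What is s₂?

φ′(s) = 4s³ + 10s - 4
Step 1: φ′(2) = 48; s₁ = 2 − 0.1·48 = -2.8
Step 2: φ′(-2.8) = -119.808; s₂ = -2.8 − 0.1·(-119.808) = 9.1808

9.1808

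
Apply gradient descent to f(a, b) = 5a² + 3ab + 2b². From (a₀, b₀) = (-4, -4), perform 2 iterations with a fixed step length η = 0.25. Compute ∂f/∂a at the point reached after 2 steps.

-177.75

∇f = (10a + 3b, 3a + 4b)
Step 1: at (-4, -4), ∇f = (-52, -28) → (-4, -4) − 0.25·(-52, -28) = (9, 3)
Step 2: at (9, 3), ∇f = (99, 39) → (9, 3) − 0.25·(99, 39) = (-15.75, -6.75)
∂f/∂a at (-15.75, -6.75) = -177.75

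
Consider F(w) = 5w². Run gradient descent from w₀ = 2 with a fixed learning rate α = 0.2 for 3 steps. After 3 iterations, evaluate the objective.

20

F′(w) = 10w
w₁ = 2 − 0.2·20 = -2
w₂ = -2 − 0.2·(-20) = 2
w₃ = 2 − 0.2·20 = -2
F(-2) = 20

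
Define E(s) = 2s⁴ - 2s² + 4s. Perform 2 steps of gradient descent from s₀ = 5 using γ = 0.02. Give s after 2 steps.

E′(s) = 8s³ - 4s + 4
Step 1: E′(5) = 984; s₁ = 5 − 0.02·984 = -14.68
Step 2: E′(-14.68) = -25245.881856; s₂ = -14.68 − 0.02·(-25245.881856) = 490.23763712

490.23763712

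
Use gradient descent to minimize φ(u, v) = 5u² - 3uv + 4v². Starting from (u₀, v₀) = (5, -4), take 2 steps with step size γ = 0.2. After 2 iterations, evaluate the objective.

∇φ = (10u - 3v, -3u + 8v)
(u₁, v₁) = (5, -4) − 0.2·(62, -47) = (-7.4, 5.4)
(u₂, v₂) = (-7.4, 5.4) − 0.2·(-90.2, 65.4) = (10.64, -7.68)
φ(10.64, -7.68) = 1047.1232

1047.1232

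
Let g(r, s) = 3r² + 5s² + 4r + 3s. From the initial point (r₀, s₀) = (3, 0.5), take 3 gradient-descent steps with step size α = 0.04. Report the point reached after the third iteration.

(0.942912, -0.1272)

∇g = (6r + 4, 10s + 3)
(r₁, s₁) = (3, 0.5) − 0.04·(22, 8) = (2.12, 0.18)
(r₂, s₂) = (2.12, 0.18) − 0.04·(16.72, 4.8) = (1.4512, -0.012)
(r₃, s₃) = (1.4512, -0.012) − 0.04·(12.7072, 2.88) = (0.942912, -0.1272)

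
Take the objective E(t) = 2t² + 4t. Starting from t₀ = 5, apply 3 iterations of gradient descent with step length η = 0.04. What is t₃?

2.556224

E′(t) = 4t + 4
t₁ = 5 − 0.04·24 = 4.04
t₂ = 4.04 − 0.04·20.16 = 3.2336
t₃ = 3.2336 − 0.04·16.9344 = 2.556224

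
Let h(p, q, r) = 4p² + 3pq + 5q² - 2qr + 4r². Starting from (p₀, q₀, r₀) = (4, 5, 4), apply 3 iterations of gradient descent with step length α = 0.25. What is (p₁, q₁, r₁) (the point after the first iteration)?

∇h = (8p + 3q, 3p + 10q - 2r, -2q + 8r)
(p₁, q₁, r₁) = (4, 5, 4) − 0.25·(47, 54, 22) = (-7.75, -8.5, -1.5)

(-7.75, -8.5, -1.5)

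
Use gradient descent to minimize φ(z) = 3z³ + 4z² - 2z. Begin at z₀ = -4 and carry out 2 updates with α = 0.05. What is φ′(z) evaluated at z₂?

φ′(z) = 9z² + 8z - 2
Step 1: φ′(-4) = 110; z₁ = -4 − 0.05·110 = -9.5
Step 2: φ′(-9.5) = 734.25; z₂ = -9.5 − 0.05·734.25 = -46.2125
φ′(z) at (-46.2125) = 18848.65640625

18848.65640625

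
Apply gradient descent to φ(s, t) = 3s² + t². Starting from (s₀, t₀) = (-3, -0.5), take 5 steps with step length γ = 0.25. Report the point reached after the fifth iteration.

∇φ = (6s, 2t)
Step 1: at (-3, -0.5), ∇φ = (-18, -1) → (-3, -0.5) − 0.25·(-18, -1) = (1.5, -0.25)
Step 2: at (1.5, -0.25), ∇φ = (9, -0.5) → (1.5, -0.25) − 0.25·(9, -0.5) = (-0.75, -0.125)
Step 3: at (-0.75, -0.125), ∇φ = (-4.5, -0.25) → (-0.75, -0.125) − 0.25·(-4.5, -0.25) = (0.375, -0.0625)
Step 4: at (0.375, -0.0625), ∇φ = (2.25, -0.125) → (0.375, -0.0625) − 0.25·(2.25, -0.125) = (-0.1875, -0.03125)
Step 5: at (-0.1875, -0.03125), ∇φ = (-1.125, -0.0625) → (-0.1875, -0.03125) − 0.25·(-1.125, -0.0625) = (0.09375, -0.015625)

(0.09375, -0.015625)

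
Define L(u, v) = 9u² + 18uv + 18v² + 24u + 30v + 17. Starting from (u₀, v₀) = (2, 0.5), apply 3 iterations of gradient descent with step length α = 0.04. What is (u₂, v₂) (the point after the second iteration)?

(0.8864, 0.6056)

∇L = (18u + 18v + 24, 18u + 36v + 30)
Step 1: at (2, 0.5), ∇L = (69, 84) → (2, 0.5) − 0.04·(69, 84) = (-0.76, -2.86)
Step 2: at (-0.76, -2.86), ∇L = (-41.16, -86.64) → (-0.76, -2.86) − 0.04·(-41.16, -86.64) = (0.8864, 0.6056)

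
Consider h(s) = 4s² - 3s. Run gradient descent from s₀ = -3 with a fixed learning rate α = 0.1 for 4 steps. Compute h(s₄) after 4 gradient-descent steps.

h′(s) = 8s - 3
Step 1: h′(-3) = -27; s₁ = -3 − 0.1·(-27) = -0.3
Step 2: h′(-0.3) = -5.4; s₂ = -0.3 − 0.1·(-5.4) = 0.24
Step 3: h′(0.24) = -1.08; s₃ = 0.24 − 0.1·(-1.08) = 0.348
Step 4: h′(0.348) = -0.216; s₄ = 0.348 − 0.1·(-0.216) = 0.3696
h(0.3696) = -0.56238336

-0.56238336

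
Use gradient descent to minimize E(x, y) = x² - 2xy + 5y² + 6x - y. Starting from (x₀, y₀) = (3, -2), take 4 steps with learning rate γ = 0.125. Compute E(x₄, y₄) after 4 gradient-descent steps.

-5.287841796875

∇E = (2x - 2y + 6, -2x + 10y - 1)
Step 1: at (3, -2), ∇E = (16, -27) → (3, -2) − 0.125·(16, -27) = (1, 1.375)
Step 2: at (1, 1.375), ∇E = (5.25, 10.75) → (1, 1.375) − 0.125·(5.25, 10.75) = (0.34375, 0.03125)
Step 3: at (0.34375, 0.03125), ∇E = (6.625, -1.375) → (0.34375, 0.03125) − 0.125·(6.625, -1.375) = (-0.484375, 0.203125)
Step 4: at (-0.484375, 0.203125), ∇E = (4.625, 2) → (-0.484375, 0.203125) − 0.125·(4.625, 2) = (-1.0625, -0.046875)
E(-1.0625, -0.046875) = -5.287841796875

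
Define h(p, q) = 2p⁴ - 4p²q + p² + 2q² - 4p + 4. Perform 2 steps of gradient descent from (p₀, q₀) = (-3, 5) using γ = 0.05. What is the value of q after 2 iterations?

5.698

∇h = (8p³ - 8pq + 2p - 4, -4p² + 4q)
Step 1: at (-3, 5), ∇h = (-106, -16) → (-3, 5) − 0.05·(-106, -16) = (2.3, 5.8)
Step 2: at (2.3, 5.8), ∇h = (-8.784, 2.04) → (2.3, 5.8) − 0.05·(-8.784, 2.04) = (2.7392, 5.698)
q = 5.698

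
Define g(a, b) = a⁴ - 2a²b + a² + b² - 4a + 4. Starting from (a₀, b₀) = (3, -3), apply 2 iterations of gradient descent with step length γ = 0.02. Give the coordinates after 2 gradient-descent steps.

(0.14063104, -2.418944)

∇g = (4a³ - 4ab + 2a - 4, -2a² + 2b)
Step 1: at (3, -3), ∇g = (146, -24) → (3, -3) − 0.02·(146, -24) = (0.08, -2.52)
Step 2: at (0.08, -2.52), ∇g = (-3.031552, -5.0528) → (0.08, -2.52) − 0.02·(-3.031552, -5.0528) = (0.14063104, -2.418944)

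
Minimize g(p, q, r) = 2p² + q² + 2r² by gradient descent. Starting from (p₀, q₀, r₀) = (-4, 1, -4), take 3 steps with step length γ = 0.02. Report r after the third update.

-3.114752

∇g = (4p, 2q, 4r)
(p₁, q₁, r₁) = (-4, 1, -4) − 0.02·(-16, 2, -16) = (-3.68, 0.96, -3.68)
(p₂, q₂, r₂) = (-3.68, 0.96, -3.68) − 0.02·(-14.72, 1.92, -14.72) = (-3.3856, 0.9216, -3.3856)
(p₃, q₃, r₃) = (-3.3856, 0.9216, -3.3856) − 0.02·(-13.5424, 1.8432, -13.5424) = (-3.114752, 0.884736, -3.114752)
r = -3.114752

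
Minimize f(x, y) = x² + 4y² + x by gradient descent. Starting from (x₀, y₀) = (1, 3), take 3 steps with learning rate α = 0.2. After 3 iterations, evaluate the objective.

1.534592

∇f = (2x + 1, 8y)
(x₁, y₁) = (1, 3) − 0.2·(3, 24) = (0.4, -1.8)
(x₂, y₂) = (0.4, -1.8) − 0.2·(1.8, -14.4) = (0.04, 1.08)
(x₃, y₃) = (0.04, 1.08) − 0.2·(1.08, 8.64) = (-0.176, -0.648)
f(-0.176, -0.648) = 1.534592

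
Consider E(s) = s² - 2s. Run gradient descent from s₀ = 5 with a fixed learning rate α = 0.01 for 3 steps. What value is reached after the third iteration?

4.764768

E′(s) = 2s - 2
Step 1: E′(5) = 8; s₁ = 5 − 0.01·8 = 4.92
Step 2: E′(4.92) = 7.84; s₂ = 4.92 − 0.01·7.84 = 4.8416
Step 3: E′(4.8416) = 7.6832; s₃ = 4.8416 − 0.01·7.6832 = 4.764768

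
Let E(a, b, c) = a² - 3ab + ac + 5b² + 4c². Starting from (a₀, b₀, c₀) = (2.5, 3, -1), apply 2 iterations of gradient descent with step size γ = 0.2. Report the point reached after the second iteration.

(1.18, 3.6, -0.76)

∇E = (2a - 3b + c, -3a + 10b, a + 8c)
(a₁, b₁, c₁) = (2.5, 3, -1) − 0.2·(-5, 22.5, -5.5) = (3.5, -1.5, 0.1)
(a₂, b₂, c₂) = (3.5, -1.5, 0.1) − 0.2·(11.6, -25.5, 4.3) = (1.18, 3.6, -0.76)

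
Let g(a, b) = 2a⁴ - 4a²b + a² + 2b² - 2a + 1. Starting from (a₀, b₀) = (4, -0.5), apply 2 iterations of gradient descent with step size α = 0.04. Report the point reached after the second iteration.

(1646.38907392, 50.016736)

∇g = (8a³ - 8ab + 2a - 2, -4a² + 4b)
Step 1: at (4, -0.5), ∇g = (534, -66) → (4, -0.5) − 0.04·(534, -66) = (-17.36, 2.14)
Step 2: at (-17.36, 2.14), ∇g = (-41593.726848, -1196.9184) → (-17.36, 2.14) − 0.04·(-41593.726848, -1196.9184) = (1646.38907392, 50.016736)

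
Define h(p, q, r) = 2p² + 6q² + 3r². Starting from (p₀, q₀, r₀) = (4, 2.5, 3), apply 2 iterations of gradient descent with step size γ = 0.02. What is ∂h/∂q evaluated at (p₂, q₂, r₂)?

∇h = (4p, 12q, 6r)
(p₁, q₁, r₁) = (4, 2.5, 3) − 0.02·(16, 30, 18) = (3.68, 1.9, 2.64)
(p₂, q₂, r₂) = (3.68, 1.9, 2.64) − 0.02·(14.72, 22.8, 15.84) = (3.3856, 1.444, 2.3232)
∂h/∂q at (3.3856, 1.444, 2.3232) = 17.328

17.328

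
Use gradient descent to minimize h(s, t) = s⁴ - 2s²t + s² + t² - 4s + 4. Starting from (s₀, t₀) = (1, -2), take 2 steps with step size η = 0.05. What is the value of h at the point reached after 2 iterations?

∇h = (4s³ - 4st + 2s - 4, -2s² + 2t)
Step 1: at (1, -2), ∇h = (10, -6) → (1, -2) − 0.05·(10, -6) = (0.5, -1.7)
Step 2: at (0.5, -1.7), ∇h = (0.9, -3.9) → (0.5, -1.7) − 0.05·(0.9, -3.9) = (0.455, -1.505)
h(0.455, -1.505) = 5.318054600625

5.318054600625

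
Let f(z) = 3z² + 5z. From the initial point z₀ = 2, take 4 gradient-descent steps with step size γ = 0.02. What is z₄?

0.86580352

f′(z) = 6z + 5
Step 1: f′(2) = 17; z₁ = 2 − 0.02·17 = 1.66
Step 2: f′(1.66) = 14.96; z₂ = 1.66 − 0.02·14.96 = 1.3608
Step 3: f′(1.3608) = 13.1648; z₃ = 1.3608 − 0.02·13.1648 = 1.097504
Step 4: f′(1.097504) = 11.585024; z₄ = 1.097504 − 0.02·11.585024 = 0.86580352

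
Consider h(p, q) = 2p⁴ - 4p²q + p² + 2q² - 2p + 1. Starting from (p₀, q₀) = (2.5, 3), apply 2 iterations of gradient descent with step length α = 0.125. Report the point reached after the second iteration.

∇h = (8p³ - 8pq + 2p - 2, -4p² + 4q)
Step 1: at (2.5, 3), ∇h = (68, -13) → (2.5, 3) − 0.125·(68, -13) = (-6, 4.625)
Step 2: at (-6, 4.625), ∇h = (-1520, -125.5) → (-6, 4.625) − 0.125·(-1520, -125.5) = (184, 20.3125)

(184, 20.3125)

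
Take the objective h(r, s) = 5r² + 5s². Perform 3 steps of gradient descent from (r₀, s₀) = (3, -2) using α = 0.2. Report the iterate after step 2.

∇h = (10r, 10s)
Step 1: at (3, -2), ∇h = (30, -20) → (3, -2) − 0.2·(30, -20) = (-3, 2)
Step 2: at (-3, 2), ∇h = (-30, 20) → (-3, 2) − 0.2·(-30, 20) = (3, -2)

(3, -2)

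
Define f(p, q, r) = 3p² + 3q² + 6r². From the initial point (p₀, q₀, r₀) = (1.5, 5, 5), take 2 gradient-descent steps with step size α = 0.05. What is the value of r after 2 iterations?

0.8

∇f = (6p, 6q, 12r)
(p₁, q₁, r₁) = (1.5, 5, 5) − 0.05·(9, 30, 60) = (1.05, 3.5, 2)
(p₂, q₂, r₂) = (1.05, 3.5, 2) − 0.05·(6.3, 21, 24) = (0.735, 2.45, 0.8)
r = 0.8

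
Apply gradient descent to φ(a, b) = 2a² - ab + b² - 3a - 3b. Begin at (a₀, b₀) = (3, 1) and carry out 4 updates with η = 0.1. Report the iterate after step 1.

∇φ = (4a - b - 3, -a + 2b - 3)
Step 1: at (3, 1), ∇φ = (8, -4) → (3, 1) − 0.1·(8, -4) = (2.2, 1.4)

(2.2, 1.4)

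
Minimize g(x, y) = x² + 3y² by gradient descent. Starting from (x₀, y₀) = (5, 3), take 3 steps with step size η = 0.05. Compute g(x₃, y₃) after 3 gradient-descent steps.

∇g = (2x, 6y)
Step 1: at (5, 3), ∇g = (10, 18) → (5, 3) − 0.05·(10, 18) = (4.5, 2.1)
Step 2: at (4.5, 2.1), ∇g = (9, 12.6) → (4.5, 2.1) − 0.05·(9, 12.6) = (4.05, 1.47)
Step 3: at (4.05, 1.47), ∇g = (8.1, 8.82) → (4.05, 1.47) − 0.05·(8.1, 8.82) = (3.645, 1.029)
g(3.645, 1.029) = 16.462548

16.462548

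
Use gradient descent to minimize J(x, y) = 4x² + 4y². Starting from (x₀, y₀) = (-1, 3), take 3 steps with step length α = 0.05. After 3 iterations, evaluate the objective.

∇J = (8x, 8y)
Step 1: at (-1, 3), ∇J = (-8, 24) → (-1, 3) − 0.05·(-8, 24) = (-0.6, 1.8)
Step 2: at (-0.6, 1.8), ∇J = (-4.8, 14.4) → (-0.6, 1.8) − 0.05·(-4.8, 14.4) = (-0.36, 1.08)
Step 3: at (-0.36, 1.08), ∇J = (-2.88, 8.64) → (-0.36, 1.08) − 0.05·(-2.88, 8.64) = (-0.216, 0.648)
J(-0.216, 0.648) = 1.86624

1.86624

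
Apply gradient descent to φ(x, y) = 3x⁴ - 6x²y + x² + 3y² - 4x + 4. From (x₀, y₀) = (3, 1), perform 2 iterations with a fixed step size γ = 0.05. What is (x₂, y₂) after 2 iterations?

∇φ = (12x³ - 12xy + 2x - 4, -6x² + 6y)
(x₁, y₁) = (3, 1) − 0.05·(290, -48) = (-11.5, 3.4)
(x₂, y₂) = (-11.5, 3.4) − 0.05·(-17808.3, -773.1) = (878.915, 42.055)

(878.915, 42.055)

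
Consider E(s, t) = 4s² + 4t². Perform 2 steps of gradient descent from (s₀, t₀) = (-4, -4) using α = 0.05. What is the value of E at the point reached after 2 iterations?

∇E = (8s, 8t)
(s₁, t₁) = (-4, -4) − 0.05·(-32, -32) = (-2.4, -2.4)
(s₂, t₂) = (-2.4, -2.4) − 0.05·(-19.2, -19.2) = (-1.44, -1.44)
E(-1.44, -1.44) = 16.5888

16.5888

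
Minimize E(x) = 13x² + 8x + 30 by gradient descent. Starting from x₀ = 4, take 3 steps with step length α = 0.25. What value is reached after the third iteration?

-717

E′(x) = 26x + 8
x₁ = 4 − 0.25·112 = -24
x₂ = -24 − 0.25·(-616) = 130
x₃ = 130 − 0.25·3388 = -717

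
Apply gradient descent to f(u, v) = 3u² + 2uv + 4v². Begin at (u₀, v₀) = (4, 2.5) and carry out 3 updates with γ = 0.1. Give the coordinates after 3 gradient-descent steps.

(0.256, -0.156)

∇f = (6u + 2v, 2u + 8v)
Step 1: at (4, 2.5), ∇f = (29, 28) → (4, 2.5) − 0.1·(29, 28) = (1.1, -0.3)
Step 2: at (1.1, -0.3), ∇f = (6, -0.2) → (1.1, -0.3) − 0.1·(6, -0.2) = (0.5, -0.28)
Step 3: at (0.5, -0.28), ∇f = (2.44, -1.24) → (0.5, -0.28) − 0.1·(2.44, -1.24) = (0.256, -0.156)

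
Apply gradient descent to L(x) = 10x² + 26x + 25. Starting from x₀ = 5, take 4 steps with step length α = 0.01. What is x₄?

1.28048

L′(x) = 20x + 26
Step 1: L′(5) = 126; x₁ = 5 − 0.01·126 = 3.74
Step 2: L′(3.74) = 100.8; x₂ = 3.74 − 0.01·100.8 = 2.732
Step 3: L′(2.732) = 80.64; x₃ = 2.732 − 0.01·80.64 = 1.9256
Step 4: L′(1.9256) = 64.512; x₄ = 1.9256 − 0.01·64.512 = 1.28048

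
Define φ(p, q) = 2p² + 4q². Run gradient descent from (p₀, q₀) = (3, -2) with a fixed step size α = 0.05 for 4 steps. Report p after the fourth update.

1.2288

∇φ = (4p, 8q)
Step 1: at (3, -2), ∇φ = (12, -16) → (3, -2) − 0.05·(12, -16) = (2.4, -1.2)
Step 2: at (2.4, -1.2), ∇φ = (9.6, -9.6) → (2.4, -1.2) − 0.05·(9.6, -9.6) = (1.92, -0.72)
Step 3: at (1.92, -0.72), ∇φ = (7.68, -5.76) → (1.92, -0.72) − 0.05·(7.68, -5.76) = (1.536, -0.432)
Step 4: at (1.536, -0.432), ∇φ = (6.144, -3.456) → (1.536, -0.432) − 0.05·(6.144, -3.456) = (1.2288, -0.2592)
p = 1.2288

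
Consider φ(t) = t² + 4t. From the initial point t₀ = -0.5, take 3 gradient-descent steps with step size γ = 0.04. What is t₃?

φ′(t) = 2t + 4
Step 1: φ′(-0.5) = 3; t₁ = -0.5 − 0.04·3 = -0.62
Step 2: φ′(-0.62) = 2.76; t₂ = -0.62 − 0.04·2.76 = -0.7304
Step 3: φ′(-0.7304) = 2.5392; t₃ = -0.7304 − 0.04·2.5392 = -0.831968

-0.831968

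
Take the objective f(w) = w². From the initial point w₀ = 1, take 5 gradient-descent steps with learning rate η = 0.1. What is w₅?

f′(w) = 2w
w₁ = 1 − 0.1·2 = 0.8
w₂ = 0.8 − 0.1·1.6 = 0.64
w₃ = 0.64 − 0.1·1.28 = 0.512
w₄ = 0.512 − 0.1·1.024 = 0.4096
w₅ = 0.4096 − 0.1·0.8192 = 0.32768

0.32768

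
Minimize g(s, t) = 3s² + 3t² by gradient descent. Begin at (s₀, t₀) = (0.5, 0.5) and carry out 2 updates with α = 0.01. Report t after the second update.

∇g = (6s, 6t)
Step 1: at (0.5, 0.5), ∇g = (3, 3) → (0.5, 0.5) − 0.01·(3, 3) = (0.47, 0.47)
Step 2: at (0.47, 0.47), ∇g = (2.82, 2.82) → (0.47, 0.47) − 0.01·(2.82, 2.82) = (0.4418, 0.4418)
t = 0.4418

0.4418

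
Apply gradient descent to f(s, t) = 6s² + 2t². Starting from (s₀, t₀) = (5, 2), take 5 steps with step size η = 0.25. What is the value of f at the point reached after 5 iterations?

153600

∇f = (12s, 4t)
Step 1: at (5, 2), ∇f = (60, 8) → (5, 2) − 0.25·(60, 8) = (-10, 0)
Step 2: at (-10, 0), ∇f = (-120, 0) → (-10, 0) − 0.25·(-120, 0) = (20, 0)
Step 3: at (20, 0), ∇f = (240, 0) → (20, 0) − 0.25·(240, 0) = (-40, 0)
Step 4: at (-40, 0), ∇f = (-480, 0) → (-40, 0) − 0.25·(-480, 0) = (80, 0)
Step 5: at (80, 0), ∇f = (960, 0) → (80, 0) − 0.25·(960, 0) = (-160, 0)
f(-160, 0) = 153600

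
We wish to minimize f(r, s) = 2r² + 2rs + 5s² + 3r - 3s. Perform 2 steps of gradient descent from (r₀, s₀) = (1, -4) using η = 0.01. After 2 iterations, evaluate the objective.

∇f = (4r + 2s + 3, 2r + 10s - 3)
(r₁, s₁) = (1, -4) − 0.01·(-1, -41) = (1.01, -3.59)
(r₂, s₂) = (1.01, -3.59) − 0.01·(-0.14, -36.88) = (1.0114, -3.2212)
f(1.0114, -3.2212) = 60.10846376

60.10846376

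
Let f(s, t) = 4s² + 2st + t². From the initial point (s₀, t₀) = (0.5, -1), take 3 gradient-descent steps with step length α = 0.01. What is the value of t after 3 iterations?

-0.969432

∇f = (8s + 2t, 2s + 2t)
(s₁, t₁) = (0.5, -1) − 0.01·(2, -1) = (0.48, -0.99)
(s₂, t₂) = (0.48, -0.99) − 0.01·(1.86, -1.02) = (0.4614, -0.9798)
(s₃, t₃) = (0.4614, -0.9798) − 0.01·(1.7316, -1.0368) = (0.444084, -0.969432)
t = -0.969432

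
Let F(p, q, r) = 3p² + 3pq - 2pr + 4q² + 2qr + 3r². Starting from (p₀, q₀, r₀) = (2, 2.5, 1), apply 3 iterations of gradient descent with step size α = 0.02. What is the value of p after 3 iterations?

∇F = (6p + 3q - 2r, 3p + 8q + 2r, -2p + 2q + 6r)
Step 1: at (2, 2.5, 1), ∇F = (17.5, 28, 7) → (2, 2.5, 1) − 0.02·(17.5, 28, 7) = (1.65, 1.94, 0.86)
Step 2: at (1.65, 1.94, 0.86), ∇F = (14, 22.19, 5.74) → (1.65, 1.94, 0.86) − 0.02·(14, 22.19, 5.74) = (1.37, 1.4962, 0.7452)
Step 3: at (1.37, 1.4962, 0.7452), ∇F = (11.2182, 17.57, 4.7236) → (1.37, 1.4962, 0.7452) − 0.02·(11.2182, 17.57, 4.7236) = (1.145636, 1.1448, 0.650728)
p = 1.145636

1.145636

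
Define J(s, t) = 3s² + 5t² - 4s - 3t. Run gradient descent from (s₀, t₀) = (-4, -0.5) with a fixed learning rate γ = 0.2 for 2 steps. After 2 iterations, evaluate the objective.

∇J = (6s - 4, 10t - 3)
Step 1: at (-4, -0.5), ∇J = (-28, -8) → (-4, -0.5) − 0.2·(-28, -8) = (1.6, 1.1)
Step 2: at (1.6, 1.1), ∇J = (5.6, 8) → (1.6, 1.1) − 0.2·(5.6, 8) = (0.48, -0.5)
J(0.48, -0.5) = 1.5212

1.5212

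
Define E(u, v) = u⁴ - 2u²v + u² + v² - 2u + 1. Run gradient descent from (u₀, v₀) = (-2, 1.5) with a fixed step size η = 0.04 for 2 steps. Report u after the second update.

∇E = (4u³ - 4uv + 2u - 2, -2u² + 2v)
(u₁, v₁) = (-2, 1.5) − 0.04·(-26, -5) = (-0.96, 1.7)
(u₂, v₂) = (-0.96, 1.7) − 0.04·(-0.930944, 1.5568) = (-0.92276224, 1.637728)
u = -0.92276224

-0.92276224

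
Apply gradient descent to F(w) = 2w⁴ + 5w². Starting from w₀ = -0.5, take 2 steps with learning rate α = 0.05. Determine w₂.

F′(w) = 8w³ + 10w
w₁ = -0.5 − 0.05·(-6) = -0.2
w₂ = -0.2 − 0.05·(-2.064) = -0.0968

-0.0968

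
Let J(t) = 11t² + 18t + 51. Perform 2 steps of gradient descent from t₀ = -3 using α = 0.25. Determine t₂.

-45

J′(t) = 22t + 18
Step 1: J′(-3) = -48; t₁ = -3 − 0.25·(-48) = 9
Step 2: J′(9) = 216; t₂ = 9 − 0.25·216 = -45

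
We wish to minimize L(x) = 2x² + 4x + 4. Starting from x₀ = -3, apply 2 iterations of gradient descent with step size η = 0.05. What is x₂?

L′(x) = 4x + 4
x₁ = -3 − 0.05·(-8) = -2.6
x₂ = -2.6 − 0.05·(-6.4) = -2.28

-2.28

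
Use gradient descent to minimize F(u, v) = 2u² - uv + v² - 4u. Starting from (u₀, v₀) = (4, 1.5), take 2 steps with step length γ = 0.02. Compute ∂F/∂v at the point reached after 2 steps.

-0.5272

∇F = (4u - v - 4, -u + 2v)
(u₁, v₁) = (4, 1.5) − 0.02·(10.5, -1) = (3.79, 1.52)
(u₂, v₂) = (3.79, 1.52) − 0.02·(9.64, -0.75) = (3.5972, 1.535)
∂F/∂v at (3.5972, 1.535) = -0.5272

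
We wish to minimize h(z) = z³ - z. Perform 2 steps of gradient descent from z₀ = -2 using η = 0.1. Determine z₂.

h′(z) = 3z² - 1
Step 1: h′(-2) = 11; z₁ = -2 − 0.1·11 = -3.1
Step 2: h′(-3.1) = 27.83; z₂ = -3.1 − 0.1·27.83 = -5.883

-5.883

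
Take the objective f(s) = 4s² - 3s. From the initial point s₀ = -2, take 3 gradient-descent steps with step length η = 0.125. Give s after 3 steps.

f′(s) = 8s - 3
s₁ = -2 − 0.125·(-19) = 0.375
s₂ = 0.375 − 0.125·0 = 0.375
s₃ = 0.375 − 0.125·0 = 0.375

0.375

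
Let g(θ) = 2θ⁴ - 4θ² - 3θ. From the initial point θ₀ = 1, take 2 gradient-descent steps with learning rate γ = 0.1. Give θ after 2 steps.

g′(θ) = 8θ³ - 8θ - 3
θ₁ = 1 − 0.1·(-3) = 1.3
θ₂ = 1.3 − 0.1·4.176 = 0.8824

0.8824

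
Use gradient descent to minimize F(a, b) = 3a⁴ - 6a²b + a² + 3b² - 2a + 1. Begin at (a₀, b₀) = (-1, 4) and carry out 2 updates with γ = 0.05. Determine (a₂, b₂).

∇F = (12a³ - 12ab + 2a - 2, -6a² + 6b)
Step 1: at (-1, 4), ∇F = (32, 18) → (-1, 4) − 0.05·(32, 18) = (-2.6, 3.1)
Step 2: at (-2.6, 3.1), ∇F = (-121.392, -21.96) → (-2.6, 3.1) − 0.05·(-121.392, -21.96) = (3.4696, 4.198)

(3.4696, 4.198)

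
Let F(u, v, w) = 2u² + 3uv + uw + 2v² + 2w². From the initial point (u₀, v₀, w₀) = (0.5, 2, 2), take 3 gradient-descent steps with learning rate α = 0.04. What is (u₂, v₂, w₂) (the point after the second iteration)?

(-0.1768, 1.3488, 1.3904)

∇F = (4u + 3v + w, 3u + 4v, u + 4w)
(u₁, v₁, w₁) = (0.5, 2, 2) − 0.04·(10, 9.5, 8.5) = (0.1, 1.62, 1.66)
(u₂, v₂, w₂) = (0.1, 1.62, 1.66) − 0.04·(6.92, 6.78, 6.74) = (-0.1768, 1.3488, 1.3904)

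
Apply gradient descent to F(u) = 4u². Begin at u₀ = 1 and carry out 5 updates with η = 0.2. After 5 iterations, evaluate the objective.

F′(u) = 8u
u₁ = 1 − 0.2·8 = -0.6
u₂ = -0.6 − 0.2·(-4.8) = 0.36
u₃ = 0.36 − 0.2·2.88 = -0.216
u₄ = -0.216 − 0.2·(-1.728) = 0.1296
u₅ = 0.1296 − 0.2·1.0368 = -0.07776
F(-0.07776) = 0.0241864704

0.0241864704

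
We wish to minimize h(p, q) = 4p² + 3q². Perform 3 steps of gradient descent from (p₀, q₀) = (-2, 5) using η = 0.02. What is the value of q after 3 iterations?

3.40736

∇h = (8p, 6q)
Step 1: at (-2, 5), ∇h = (-16, 30) → (-2, 5) − 0.02·(-16, 30) = (-1.68, 4.4)
Step 2: at (-1.68, 4.4), ∇h = (-13.44, 26.4) → (-1.68, 4.4) − 0.02·(-13.44, 26.4) = (-1.4112, 3.872)
Step 3: at (-1.4112, 3.872), ∇h = (-11.2896, 23.232) → (-1.4112, 3.872) − 0.02·(-11.2896, 23.232) = (-1.185408, 3.40736)
q = 3.40736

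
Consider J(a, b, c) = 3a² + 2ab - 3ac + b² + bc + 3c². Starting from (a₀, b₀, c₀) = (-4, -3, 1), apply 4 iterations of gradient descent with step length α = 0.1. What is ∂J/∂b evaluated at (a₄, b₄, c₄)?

∇J = (6a + 2b - 3c, 2a + 2b + c, -3a + b + 6c)
Step 1: at (-4, -3, 1), ∇J = (-33, -13, 15) → (-4, -3, 1) − 0.1·(-33, -13, 15) = (-0.7, -1.7, -0.5)
Step 2: at (-0.7, -1.7, -0.5), ∇J = (-6.1, -5.3, -2.6) → (-0.7, -1.7, -0.5) − 0.1·(-6.1, -5.3, -2.6) = (-0.09, -1.17, -0.24)
Step 3: at (-0.09, -1.17, -0.24), ∇J = (-2.16, -2.76, -2.34) → (-0.09, -1.17, -0.24) − 0.1·(-2.16, -2.76, -2.34) = (0.126, -0.894, -0.006)
Step 4: at (0.126, -0.894, -0.006), ∇J = (-1.014, -1.542, -1.308) → (0.126, -0.894, -0.006) − 0.1·(-1.014, -1.542, -1.308) = (0.2274, -0.7398, 0.1248)
∂J/∂b at (0.2274, -0.7398, 0.1248) = -0.9

-0.9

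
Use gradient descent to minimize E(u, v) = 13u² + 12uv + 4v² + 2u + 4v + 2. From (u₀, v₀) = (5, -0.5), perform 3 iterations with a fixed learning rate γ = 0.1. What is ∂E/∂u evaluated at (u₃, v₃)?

-1328.256

∇E = (26u + 12v + 2, 12u + 8v + 4)
Step 1: at (5, -0.5), ∇E = (126, 60) → (5, -0.5) − 0.1·(126, 60) = (-7.6, -6.5)
Step 2: at (-7.6, -6.5), ∇E = (-273.6, -139.2) → (-7.6, -6.5) − 0.1·(-273.6, -139.2) = (19.76, 7.42)
Step 3: at (19.76, 7.42), ∇E = (604.8, 300.48) → (19.76, 7.42) − 0.1·(604.8, 300.48) = (-40.72, -22.628)
∂E/∂u at (-40.72, -22.628) = -1328.256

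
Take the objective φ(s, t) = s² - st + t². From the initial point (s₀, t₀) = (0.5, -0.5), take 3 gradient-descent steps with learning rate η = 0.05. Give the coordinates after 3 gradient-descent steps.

(0.3070625, -0.3070625)

∇φ = (2s - t, -s + 2t)
Step 1: at (0.5, -0.5), ∇φ = (1.5, -1.5) → (0.5, -0.5) − 0.05·(1.5, -1.5) = (0.425, -0.425)
Step 2: at (0.425, -0.425), ∇φ = (1.275, -1.275) → (0.425, -0.425) − 0.05·(1.275, -1.275) = (0.36125, -0.36125)
Step 3: at (0.36125, -0.36125), ∇φ = (1.08375, -1.08375) → (0.36125, -0.36125) − 0.05·(1.08375, -1.08375) = (0.3070625, -0.3070625)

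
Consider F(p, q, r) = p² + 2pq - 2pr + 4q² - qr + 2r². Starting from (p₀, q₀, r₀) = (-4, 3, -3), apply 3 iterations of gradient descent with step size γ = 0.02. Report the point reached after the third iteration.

∇F = (2p + 2q - 2r, 2p + 8q - r, -2p - q + 4r)
(p₁, q₁, r₁) = (-4, 3, -3) − 0.02·(4, 19, -7) = (-4.08, 2.62, -2.86)
(p₂, q₂, r₂) = (-4.08, 2.62, -2.86) − 0.02·(2.8, 15.66, -5.9) = (-4.136, 2.3068, -2.742)
(p₃, q₃, r₃) = (-4.136, 2.3068, -2.742) − 0.02·(1.8256, 12.9244, -5.0028) = (-4.172512, 2.048312, -2.641944)

(-4.172512, 2.048312, -2.641944)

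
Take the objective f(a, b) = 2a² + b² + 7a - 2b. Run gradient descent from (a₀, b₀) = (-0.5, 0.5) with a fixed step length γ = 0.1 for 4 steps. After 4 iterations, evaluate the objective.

-7.03056896

∇f = (4a + 7, 2b - 2)
Step 1: at (-0.5, 0.5), ∇f = (5, -1) → (-0.5, 0.5) − 0.1·(5, -1) = (-1, 0.6)
Step 2: at (-1, 0.6), ∇f = (3, -0.8) → (-1, 0.6) − 0.1·(3, -0.8) = (-1.3, 0.68)
Step 3: at (-1.3, 0.68), ∇f = (1.8, -0.64) → (-1.3, 0.68) − 0.1·(1.8, -0.64) = (-1.48, 0.744)
Step 4: at (-1.48, 0.744), ∇f = (1.08, -0.512) → (-1.48, 0.744) − 0.1·(1.08, -0.512) = (-1.588, 0.7952)
f(-1.588, 0.7952) = -7.03056896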